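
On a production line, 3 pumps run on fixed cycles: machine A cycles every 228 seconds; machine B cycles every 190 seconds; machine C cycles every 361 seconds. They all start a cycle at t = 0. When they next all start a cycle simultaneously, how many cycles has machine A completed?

All finish a whole number of cycles simultaneously at t = LCM of the periods.
228 = 2^2 × 3 × 19
190 = 2 × 5 × 19
361 = 19^2
LCM(228, 190, 361) = 2^2 × 3 × 5 × 19^2 = 21660.
Cycles for period 228: 21660 / 228 = 95.

95 cycles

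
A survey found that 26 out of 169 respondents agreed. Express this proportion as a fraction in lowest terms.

2/13

26 = 2 × 13
169 = 13^2
gcd(26, 169) = 13.
Divide numerator and denominator by 13: 26/169 = 2/13.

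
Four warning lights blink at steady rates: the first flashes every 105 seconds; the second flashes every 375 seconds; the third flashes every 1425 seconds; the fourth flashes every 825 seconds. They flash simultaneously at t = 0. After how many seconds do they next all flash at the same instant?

548625 seconds

The first simultaneous occurrence is after LCM of the individual periods.
105 = 3 × 5 × 7
375 = 3 × 5^3
1425 = 3 × 5^2 × 19
825 = 3 × 5^2 × 11
LCM(105, 375, 1425, 825) = 3 × 5^3 × 7 × 11 × 19 = 548625.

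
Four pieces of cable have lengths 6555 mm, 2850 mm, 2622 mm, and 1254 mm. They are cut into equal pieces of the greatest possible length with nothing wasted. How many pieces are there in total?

Piece length = gcd(6555, 2850, 2622, 1254).
6555 = 3 × 5 × 19 × 23
2850 = 2 × 3 × 5^2 × 19
2622 = 2 × 3 × 19 × 23
1254 = 2 × 3 × 11 × 19
gcd(6555, 2850, 2622, 1254) = 3 × 19 = 57.
Total pieces = 6555/57 + 2850/57 + 2622/57 + 1254/57 = 115 + 50 + 46 + 22 = 233.

233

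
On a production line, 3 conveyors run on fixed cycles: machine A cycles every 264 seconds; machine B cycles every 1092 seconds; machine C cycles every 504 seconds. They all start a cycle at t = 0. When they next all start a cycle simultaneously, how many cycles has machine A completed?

273 cycles

The first common completion time is the LCM of the periods.
264 = 2^3 × 3 × 11
1092 = 2^2 × 3 × 7 × 13
504 = 2^3 × 3^2 × 7
LCM(264, 1092, 504) = 2^3 × 3^2 × 7 × 11 × 13 = 72072.
Cycles for period 264: 72072 / 264 = 273.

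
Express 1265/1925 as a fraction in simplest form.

1265 = 5 × 11 × 23
1925 = 5^2 × 7 × 11
gcd(1265, 1925) = 5 × 11 = 55.
Divide numerator and denominator by 55: 1265/1925 = 23/35.

23/35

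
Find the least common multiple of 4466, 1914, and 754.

4466 = 2 × 7 × 11 × 29
1914 = 2 × 3 × 11 × 29
754 = 2 × 13 × 29
LCM(4466, 1914, 754) = 2 × 3 × 7 × 11 × 13 × 29 = 174174.

174174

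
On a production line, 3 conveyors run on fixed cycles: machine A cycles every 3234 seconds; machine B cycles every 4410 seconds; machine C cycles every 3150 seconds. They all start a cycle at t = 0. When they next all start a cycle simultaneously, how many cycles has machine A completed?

The first common completion time is the LCM of the periods.
3234 = 2 × 3 × 7^2 × 11
4410 = 2 × 3^2 × 5 × 7^2
3150 = 2 × 3^2 × 5^2 × 7
LCM(3234, 4410, 3150) = 2 × 3^2 × 5^2 × 7^2 × 11 = 242550.
Cycles for period 3234: 242550 / 3234 = 75.

75 cycles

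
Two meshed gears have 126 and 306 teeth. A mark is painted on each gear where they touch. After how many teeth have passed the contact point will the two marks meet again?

They coincide at every common multiple of the periods; the first is the LCM.
126 = 2 × 3^2 × 7
306 = 2 × 3^2 × 17
LCM(126, 306) = 2 × 3^2 × 7 × 17 = 2142.

2142 teeth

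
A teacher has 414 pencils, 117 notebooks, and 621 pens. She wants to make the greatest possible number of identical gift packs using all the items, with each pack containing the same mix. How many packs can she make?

9 packs

The pack count must divide each quantity, so the greatest is gcd(414, 117, 621).
414 = 2 × 3^2 × 23
117 = 3^2 × 13
621 = 3^3 × 23
gcd(414, 117, 621) = 3^2 = 9.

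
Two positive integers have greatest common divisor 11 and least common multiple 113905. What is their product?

For any two positive integers, gcd × lcm = product = 11 × 113905 = 1252955.

1252955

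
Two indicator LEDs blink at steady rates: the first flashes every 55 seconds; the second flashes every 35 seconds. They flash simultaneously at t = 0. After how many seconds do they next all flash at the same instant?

We need the least common multiple of the intervals.
55 = 5 × 11
35 = 5 × 7
LCM(55, 35) = 5 × 7 × 11 = 385.

385 seconds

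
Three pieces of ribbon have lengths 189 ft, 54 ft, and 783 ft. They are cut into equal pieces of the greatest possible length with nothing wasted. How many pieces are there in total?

Piece length = gcd(189, 54, 783).
189 = 3^3 × 7
54 = 2 × 3^3
783 = 3^3 × 29
gcd(189, 54, 783) = 3^3 = 27.
Total pieces = 189/27 + 54/27 + 783/27 = 7 + 2 + 29 = 38.

38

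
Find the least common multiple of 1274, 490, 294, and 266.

1274 = 2 × 7^2 × 13
490 = 2 × 5 × 7^2
294 = 2 × 3 × 7^2
266 = 2 × 7 × 19
LCM(1274, 490, 294, 266) = 2 × 3 × 5 × 7^2 × 13 × 19 = 363090.

363090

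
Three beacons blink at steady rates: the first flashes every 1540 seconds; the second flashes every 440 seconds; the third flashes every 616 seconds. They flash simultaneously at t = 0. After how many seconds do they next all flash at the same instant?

The first simultaneous occurrence is after LCM of the individual periods.
1540 = 2^2 × 5 × 7 × 11
440 = 2^3 × 5 × 11
616 = 2^3 × 7 × 11
LCM(1540, 440, 616) = 2^3 × 5 × 7 × 11 = 3080.

3080 seconds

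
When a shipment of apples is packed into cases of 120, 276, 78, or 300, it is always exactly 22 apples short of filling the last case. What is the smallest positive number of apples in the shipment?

Being 22 short of a full case of size k means N ≡ −22 (mod k), i.e. N + 22 is a multiple of each size.
120 = 2^3 × 3 × 5
276 = 2^2 × 3 × 23
78 = 2 × 3 × 13
300 = 2^2 × 3 × 5^2
LCM(120, 276, 78, 300) = 2^3 × 3 × 5^2 × 13 × 23 = 179400.
Smallest positive N is 179400 − 22 = 179378.

179378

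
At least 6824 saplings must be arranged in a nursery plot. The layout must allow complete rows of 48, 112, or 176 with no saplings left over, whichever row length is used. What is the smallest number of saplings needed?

The number of saplings must be a common multiple of 48, 112, and 176, so a multiple of their LCM.
48 = 2^4 × 3
112 = 2^4 × 7
176 = 2^4 × 11
LCM(48, 112, 176) = 2^4 × 3 × 7 × 11 = 3696.
Smallest multiple of 3696 that is ≥ 6824: ⌈6824/3696⌉ × 3696 = 2 × 3696 = 7392.

7392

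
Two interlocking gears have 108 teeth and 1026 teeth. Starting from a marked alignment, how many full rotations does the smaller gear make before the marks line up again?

All finish a whole number of cycles simultaneously at t = LCM of the periods.
108 = 2^2 × 3^3
1026 = 2 × 3^3 × 19
LCM(108, 1026) = 2^2 × 3^3 × 19 = 2052.
Rotations for period 108: 2052 / 108 = 19.

19 rotations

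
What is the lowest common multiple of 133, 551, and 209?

42427

133 = 7 × 19
551 = 19 × 29
209 = 11 × 19
LCM(133, 551, 209) = 7 × 11 × 19 × 29 = 42427.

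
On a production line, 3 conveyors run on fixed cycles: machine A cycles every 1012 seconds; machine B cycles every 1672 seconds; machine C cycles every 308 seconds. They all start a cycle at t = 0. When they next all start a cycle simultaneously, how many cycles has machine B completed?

All finish a whole number of cycles simultaneously at t = LCM of the periods.
1012 = 2^2 × 11 × 23
1672 = 2^3 × 11 × 19
308 = 2^2 × 7 × 11
LCM(1012, 1672, 308) = 2^3 × 7 × 11 × 19 × 23 = 269192.
Cycles for period 1672: 269192 / 1672 = 161.

161 cycles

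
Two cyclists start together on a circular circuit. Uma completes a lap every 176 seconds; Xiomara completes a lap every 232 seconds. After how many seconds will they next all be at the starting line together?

5104 seconds

They coincide at every common multiple of the periods; the first is the LCM.
176 = 2^4 × 11
232 = 2^3 × 29
LCM(176, 232) = 2^4 × 11 × 29 = 5104.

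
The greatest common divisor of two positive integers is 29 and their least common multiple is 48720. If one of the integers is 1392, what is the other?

For two integers, gcd × lcm = product, so the other is (29 × 48720) / 1392 = 1412880 / 1392 = 1015.

1015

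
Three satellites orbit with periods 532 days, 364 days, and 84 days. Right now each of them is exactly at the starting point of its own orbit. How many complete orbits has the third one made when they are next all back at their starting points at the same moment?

The first common completion time is the LCM of the periods.
532 = 2^2 × 7 × 19
364 = 2^2 × 7 × 13
84 = 2^2 × 3 × 7
LCM(532, 364, 84) = 2^2 × 3 × 7 × 13 × 19 = 20748.
Orbits for period 84: 20748 / 84 = 247.

247 orbits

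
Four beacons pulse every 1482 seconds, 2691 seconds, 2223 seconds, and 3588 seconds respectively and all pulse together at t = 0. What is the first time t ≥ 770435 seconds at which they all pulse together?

Joint pulses occur at multiples of LCM(1482, 2691, 2223, 3588).
1482 = 2 × 3 × 13 × 19
2691 = 3^2 × 13 × 23
2223 = 3^2 × 13 × 19
3588 = 2^2 × 3 × 13 × 23
LCM(1482, 2691, 2223, 3588) = 2^2 × 3^2 × 13 × 19 × 23 = 204516.
Smallest multiple of 204516 that is ≥ 770435: ⌈770435/204516⌉ × 204516 = 4 × 204516 = 818064.

818064 seconds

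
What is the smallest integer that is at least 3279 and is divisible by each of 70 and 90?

3780

The integer must be a common multiple of 70 and 90, so a multiple of their LCM.
70 = 2 × 5 × 7
90 = 2 × 3^2 × 5
LCM(70, 90) = 2 × 3^2 × 5 × 7 = 630.
Smallest multiple of 630 that is ≥ 3279: ⌈3279/630⌉ × 630 = 6 × 630 = 3780.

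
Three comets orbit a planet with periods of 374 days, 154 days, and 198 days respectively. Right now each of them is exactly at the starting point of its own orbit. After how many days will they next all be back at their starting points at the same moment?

23562 days

The first simultaneous occurrence is after LCM of the individual periods.
374 = 2 × 11 × 17
154 = 2 × 7 × 11
198 = 2 × 3^2 × 11
LCM(374, 154, 198) = 2 × 3^2 × 7 × 11 × 17 = 23562.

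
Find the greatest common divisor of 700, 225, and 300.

25

700 = 2^2 × 5^2 × 7
225 = 3^2 × 5^2
300 = 2^2 × 3 × 5^2
gcd(700, 225, 300) = 5^2 = 25.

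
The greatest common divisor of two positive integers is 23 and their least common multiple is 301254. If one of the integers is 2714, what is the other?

For two integers, gcd × lcm = product, so the other is (23 × 301254) / 2714 = 6928842 / 2714 = 2553.

2553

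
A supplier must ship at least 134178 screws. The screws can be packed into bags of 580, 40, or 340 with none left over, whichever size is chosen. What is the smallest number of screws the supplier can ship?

The number of screws must be a common multiple of 580, 40, and 340, so a multiple of their LCM.
580 = 2^2 × 5 × 29
40 = 2^3 × 5
340 = 2^2 × 5 × 17
LCM(580, 40, 340) = 2^3 × 5 × 17 × 29 = 19720.
Smallest multiple of 19720 that is ≥ 134178: ⌈134178/19720⌉ × 19720 = 7 × 19720 = 138040.

138040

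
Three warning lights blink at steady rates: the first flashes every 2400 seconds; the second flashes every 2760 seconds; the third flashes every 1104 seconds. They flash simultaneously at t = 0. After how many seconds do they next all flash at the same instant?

They coincide at every common multiple of the periods; the first is the LCM.
2400 = 2^5 × 3 × 5^2
2760 = 2^3 × 3 × 5 × 23
1104 = 2^4 × 3 × 23
LCM(2400, 2760, 1104) = 2^5 × 3 × 5^2 × 23 = 55200.

55200 seconds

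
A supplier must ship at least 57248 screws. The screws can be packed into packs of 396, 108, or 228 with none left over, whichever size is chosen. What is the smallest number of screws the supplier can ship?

67716

The number of screws must be a common multiple of 396, 108, and 228, so a multiple of their LCM.
396 = 2^2 × 3^2 × 11
108 = 2^2 × 3^3
228 = 2^2 × 3 × 19
LCM(396, 108, 228) = 2^2 × 3^3 × 11 × 19 = 22572.
Smallest multiple of 22572 that is ≥ 57248: ⌈57248/22572⌉ × 22572 = 3 × 22572 = 67716.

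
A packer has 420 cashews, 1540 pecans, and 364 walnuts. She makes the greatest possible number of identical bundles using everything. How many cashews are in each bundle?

15

Number of bundles = gcd(420, 1540, 364).
420 = 2^2 × 3 × 5 × 7
1540 = 2^2 × 5 × 7 × 11
364 = 2^2 × 7 × 13
gcd(420, 1540, 364) = 2^2 × 7 = 28.
cashews per bundle = 420 / 28 = 15.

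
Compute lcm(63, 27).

189

63 = 3^2 × 7
27 = 3^3
LCM(63, 27) = 3^3 × 7 = 189.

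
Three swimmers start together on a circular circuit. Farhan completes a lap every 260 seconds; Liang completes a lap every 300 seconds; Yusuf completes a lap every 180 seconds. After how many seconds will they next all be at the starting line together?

We need the least common multiple of the intervals.
260 = 2^2 × 5 × 13
300 = 2^2 × 3 × 5^2
180 = 2^2 × 3^2 × 5
LCM(260, 300, 180) = 2^2 × 3^2 × 5^2 × 13 = 11700.

11700 seconds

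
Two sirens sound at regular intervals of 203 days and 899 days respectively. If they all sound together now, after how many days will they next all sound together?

6293 days

They coincide at every common multiple of the periods; the first is the LCM.
203 = 7 × 29
899 = 29 × 31
LCM(203, 899) = 7 × 29 × 31 = 6293.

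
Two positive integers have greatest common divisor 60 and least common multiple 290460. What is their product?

17427600

For any two positive integers, gcd × lcm = product = 60 × 290460 = 17427600.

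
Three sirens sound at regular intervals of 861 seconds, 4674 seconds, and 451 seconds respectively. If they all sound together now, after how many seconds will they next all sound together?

359898 seconds

The first simultaneous occurrence is after LCM of the individual periods.
861 = 3 × 7 × 41
4674 = 2 × 3 × 19 × 41
451 = 11 × 41
LCM(861, 4674, 451) = 2 × 3 × 7 × 11 × 19 × 41 = 359898.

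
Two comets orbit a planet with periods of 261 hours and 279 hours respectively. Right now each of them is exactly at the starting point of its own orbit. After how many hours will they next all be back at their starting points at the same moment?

8091 hours

They coincide at every common multiple of the periods; the first is the LCM.
261 = 3^2 × 29
279 = 3^2 × 31
LCM(261, 279) = 3^2 × 29 × 31 = 8091.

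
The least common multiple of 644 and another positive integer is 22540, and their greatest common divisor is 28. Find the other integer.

gcd × lcm = product of the two integers, so the other integer is (28 × 22540) / 644 = 980.

980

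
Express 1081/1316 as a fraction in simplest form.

1081 = 23 × 47
1316 = 2^2 × 7 × 47
gcd(1081, 1316) = 47.
Divide numerator and denominator by 47: 1081/1316 = 23/28.

23/28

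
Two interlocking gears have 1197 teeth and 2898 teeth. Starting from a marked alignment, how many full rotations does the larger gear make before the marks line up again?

19 rotations

They are all back at their starting positions together after one LCM of the periods.
1197 = 3^2 × 7 × 19
2898 = 2 × 3^2 × 7 × 23
LCM(1197, 2898) = 2 × 3^2 × 7 × 19 × 23 = 55062.
Rotations for period 2898: 55062 / 2898 = 19.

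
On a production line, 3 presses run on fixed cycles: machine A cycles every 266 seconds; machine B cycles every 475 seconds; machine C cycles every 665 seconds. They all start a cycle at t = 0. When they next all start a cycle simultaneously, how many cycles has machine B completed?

14 cycles

The first common completion time is the LCM of the periods.
266 = 2 × 7 × 19
475 = 5^2 × 19
665 = 5 × 7 × 19
LCM(266, 475, 665) = 2 × 5^2 × 7 × 19 = 6650.
Cycles for period 475: 6650 / 475 = 14.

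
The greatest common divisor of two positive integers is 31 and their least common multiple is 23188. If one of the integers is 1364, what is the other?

527

For two integers, gcd × lcm = product, so the other is (31 × 23188) / 1364 = 718828 / 1364 = 527.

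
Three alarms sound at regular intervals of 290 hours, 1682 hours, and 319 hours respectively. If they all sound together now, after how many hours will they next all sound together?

92510 hours

We need the least common multiple of the intervals.
290 = 2 × 5 × 29
1682 = 2 × 29^2
319 = 11 × 29
LCM(290, 1682, 319) = 2 × 5 × 11 × 29^2 = 92510.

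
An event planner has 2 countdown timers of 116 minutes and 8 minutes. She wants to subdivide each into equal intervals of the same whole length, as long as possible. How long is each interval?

The interval must divide each timer length; the longest such is the gcd.
116 = 2^2 × 29
8 = 2^3
gcd(116, 8) = 2^2 = 4.

4 minutes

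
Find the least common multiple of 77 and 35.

385

77 = 7 × 11
35 = 5 × 7
LCM(77, 35) = 5 × 7 × 11 = 385.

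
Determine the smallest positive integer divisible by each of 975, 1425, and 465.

975 = 3 × 5^2 × 13
1425 = 3 × 5^2 × 19
465 = 3 × 5 × 31
LCM(975, 1425, 465) = 3 × 5^2 × 13 × 19 × 31 = 574275.

574275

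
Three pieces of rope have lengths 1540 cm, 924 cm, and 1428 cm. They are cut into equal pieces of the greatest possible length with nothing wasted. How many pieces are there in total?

Piece length = gcd(1540, 924, 1428).
1540 = 2^2 × 5 × 7 × 11
924 = 2^2 × 3 × 7 × 11
1428 = 2^2 × 3 × 7 × 17
gcd(1540, 924, 1428) = 2^2 × 7 = 28.
Total pieces = 1540/28 + 924/28 + 1428/28 = 55 + 33 + 51 = 139.

139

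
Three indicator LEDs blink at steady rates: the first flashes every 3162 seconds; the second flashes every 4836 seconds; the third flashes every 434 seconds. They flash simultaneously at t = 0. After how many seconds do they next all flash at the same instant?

The first simultaneous occurrence is after LCM of the individual periods.
3162 = 2 × 3 × 17 × 31
4836 = 2^2 × 3 × 13 × 31
434 = 2 × 7 × 31
LCM(3162, 4836, 434) = 2^2 × 3 × 7 × 13 × 17 × 31 = 575484.

575484 seconds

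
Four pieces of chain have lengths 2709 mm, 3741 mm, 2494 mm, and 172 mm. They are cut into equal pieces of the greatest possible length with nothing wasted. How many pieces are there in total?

212

Piece length = gcd(2709, 3741, 2494, 172).
2709 = 3^2 × 7 × 43
3741 = 3 × 29 × 43
2494 = 2 × 29 × 43
172 = 2^2 × 43
gcd(2709, 3741, 2494, 172) = 43.
Total pieces = 2709/43 + 3741/43 + 2494/43 + 172/43 = 63 + 87 + 58 + 4 = 212.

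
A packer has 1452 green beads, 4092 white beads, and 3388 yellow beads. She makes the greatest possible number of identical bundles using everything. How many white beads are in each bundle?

Number of bundles = gcd(1452, 4092, 3388).
1452 = 2^2 × 3 × 11^2
4092 = 2^2 × 3 × 11 × 31
3388 = 2^2 × 7 × 11^2
gcd(1452, 4092, 3388) = 2^2 × 11 = 44.
white beads per bundle = 4092 / 44 = 93.

93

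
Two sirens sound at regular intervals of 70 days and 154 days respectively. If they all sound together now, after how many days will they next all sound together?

770 days

We need the least common multiple of the intervals.
70 = 2 × 5 × 7
154 = 2 × 7 × 11
LCM(70, 154) = 2 × 5 × 7 × 11 = 770.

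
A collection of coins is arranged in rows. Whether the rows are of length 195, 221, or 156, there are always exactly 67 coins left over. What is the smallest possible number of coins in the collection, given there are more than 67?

N − 67 must be a common multiple of 195, 221, and 156.
195 = 3 × 5 × 13
221 = 13 × 17
156 = 2^2 × 3 × 13
LCM(195, 221, 156) = 2^2 × 3 × 5 × 13 × 17 = 13260.
Smallest N > 67 is LCM + 67 = 13260 + 67 = 13327.

13327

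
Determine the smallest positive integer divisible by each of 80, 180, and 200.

3600

80 = 2^4 × 5
180 = 2^2 × 3^2 × 5
200 = 2^3 × 5^2
LCM(80, 180, 200) = 2^4 × 3^2 × 5^2 = 3600.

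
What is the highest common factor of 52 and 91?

13

52 = 2^2 × 13
91 = 7 × 13
gcd(52, 91) = 13.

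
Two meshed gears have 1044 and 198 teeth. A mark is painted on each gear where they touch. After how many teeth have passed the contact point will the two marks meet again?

The first simultaneous occurrence is after LCM of the individual periods.
1044 = 2^2 × 3^2 × 29
198 = 2 × 3^2 × 11
LCM(1044, 198) = 2^2 × 3^2 × 11 × 29 = 11484.

11484 teeth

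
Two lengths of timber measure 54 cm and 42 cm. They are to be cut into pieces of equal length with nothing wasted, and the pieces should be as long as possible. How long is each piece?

6 cm

The greatest length dividing all of 54 and 42 is their gcd.
54 = 2 × 3^3
42 = 2 × 3 × 7
gcd(54, 42) = 2 × 3 = 6.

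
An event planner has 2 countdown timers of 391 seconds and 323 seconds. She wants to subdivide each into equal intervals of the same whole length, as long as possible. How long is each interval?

By the Euclidean algorithm:
391 = 1 × 323 + 68
323 = 4 × 68 + 51
68 = 1 × 51 + 17
51 = 3 × 17 + 0
gcd(391, 323) = 17.

17 seconds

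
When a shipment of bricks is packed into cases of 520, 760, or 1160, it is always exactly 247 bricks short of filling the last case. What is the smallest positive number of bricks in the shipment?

Being 247 short of a full case of size k means N ≡ −247 (mod k), i.e. N + 247 is a multiple of each size.
520 = 2^3 × 5 × 13
760 = 2^3 × 5 × 19
1160 = 2^3 × 5 × 29
LCM(520, 760, 1160) = 2^3 × 5 × 13 × 19 × 29 = 286520.
Smallest positive N is 286520 − 247 = 286273.

286273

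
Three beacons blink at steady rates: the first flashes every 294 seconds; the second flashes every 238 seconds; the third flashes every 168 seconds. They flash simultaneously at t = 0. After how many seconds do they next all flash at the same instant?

19992 seconds

The first simultaneous occurrence is after LCM of the individual periods.
294 = 2 × 3 × 7^2
238 = 2 × 7 × 17
168 = 2^3 × 3 × 7
LCM(294, 238, 168) = 2^3 × 3 × 7^2 × 17 = 19992.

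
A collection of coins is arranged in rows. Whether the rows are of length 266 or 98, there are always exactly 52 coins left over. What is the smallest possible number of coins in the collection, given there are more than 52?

N − 52 must be a common multiple of 266 and 98.
266 = 2 × 7 × 19
98 = 2 × 7^2
LCM(266, 98) = 2 × 7^2 × 19 = 1862.
Smallest N > 52 is LCM + 52 = 1862 + 52 = 1914.

1914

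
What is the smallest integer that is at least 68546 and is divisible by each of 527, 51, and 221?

82212

The integer must be a common multiple of 527, 51, and 221, so a multiple of their LCM.
527 = 17 × 31
51 = 3 × 17
221 = 13 × 17
LCM(527, 51, 221) = 3 × 13 × 17 × 31 = 20553.
Smallest multiple of 20553 that is ≥ 68546: ⌈68546/20553⌉ × 20553 = 4 × 20553 = 82212.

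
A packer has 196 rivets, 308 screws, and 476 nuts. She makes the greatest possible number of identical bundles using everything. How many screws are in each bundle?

Number of bundles = gcd(196, 308, 476).
196 = 2^2 × 7^2
308 = 2^2 × 7 × 11
476 = 2^2 × 7 × 17
gcd(196, 308, 476) = 2^2 × 7 = 28.
screws per bundle = 308 / 28 = 11.

11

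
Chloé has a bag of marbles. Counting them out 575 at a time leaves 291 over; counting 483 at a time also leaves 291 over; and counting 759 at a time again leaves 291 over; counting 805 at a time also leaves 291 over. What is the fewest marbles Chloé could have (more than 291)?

N − 291 must be a common multiple of 575, 483, 759, and 805.
575 = 5^2 × 23
483 = 3 × 7 × 23
759 = 3 × 11 × 23
805 = 5 × 7 × 23
LCM(575, 483, 759, 805) = 3 × 5^2 × 7 × 11 × 23 = 132825.
Smallest N > 291 is LCM + 291 = 132825 + 291 = 133116.

133116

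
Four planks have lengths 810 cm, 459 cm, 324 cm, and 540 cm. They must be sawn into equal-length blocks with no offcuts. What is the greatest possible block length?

This is the greatest common divisor of 810, 459, 324, and 540.
810 = 2 × 3^4 × 5
459 = 3^3 × 17
324 = 2^2 × 3^4
540 = 2^2 × 3^3 × 5
gcd(810, 459, 324, 540) = 3^3 = 27.

27 cm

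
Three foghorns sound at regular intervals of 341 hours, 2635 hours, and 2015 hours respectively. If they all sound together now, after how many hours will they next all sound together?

376805 hours

We need the least common multiple of the intervals.
341 = 11 × 31
2635 = 5 × 17 × 31
2015 = 5 × 13 × 31
LCM(341, 2635, 2015) = 5 × 11 × 13 × 17 × 31 = 376805.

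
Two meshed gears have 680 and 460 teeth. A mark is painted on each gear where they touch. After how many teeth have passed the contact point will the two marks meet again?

They coincide at every common multiple of the periods; the first is the LCM.
680 = 2^3 × 5 × 17
460 = 2^2 × 5 × 23
LCM(680, 460) = 2^3 × 5 × 17 × 23 = 15640.

15640 teeth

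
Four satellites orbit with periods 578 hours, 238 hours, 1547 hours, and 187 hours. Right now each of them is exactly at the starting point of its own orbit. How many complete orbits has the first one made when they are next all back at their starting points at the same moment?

They are all back at their starting positions together after one LCM of the periods.
578 = 2 × 17^2
238 = 2 × 7 × 17
1547 = 7 × 13 × 17
187 = 11 × 17
LCM(578, 238, 1547, 187) = 2 × 7 × 11 × 13 × 17^2 = 578578.
Orbits for period 578: 578578 / 578 = 1001.

1001 orbits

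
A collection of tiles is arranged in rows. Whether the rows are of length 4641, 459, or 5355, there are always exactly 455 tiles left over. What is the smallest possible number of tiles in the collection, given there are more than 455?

N − 455 must be a common multiple of 4641, 459, and 5355.
4641 = 3 × 7 × 13 × 17
459 = 3^3 × 17
5355 = 3^2 × 5 × 7 × 17
LCM(4641, 459, 5355) = 3^3 × 5 × 7 × 13 × 17 = 208845.
Smallest N > 455 is LCM + 455 = 208845 + 455 = 209300.

209300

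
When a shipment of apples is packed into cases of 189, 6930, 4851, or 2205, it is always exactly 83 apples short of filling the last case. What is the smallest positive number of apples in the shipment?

145447

Being 83 short of a full case of size k means N ≡ −83 (mod k), i.e. N + 83 is a multiple of each size.
189 = 3^3 × 7
6930 = 2 × 3^2 × 5 × 7 × 11
4851 = 3^2 × 7^2 × 11
2205 = 3^2 × 5 × 7^2
LCM(189, 6930, 4851, 2205) = 2 × 3^3 × 5 × 7^2 × 11 = 145530.
Smallest positive N is 145530 − 83 = 145447.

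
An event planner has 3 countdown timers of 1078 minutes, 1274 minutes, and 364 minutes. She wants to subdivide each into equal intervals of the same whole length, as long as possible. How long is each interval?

14 minutes

The interval must divide each timer length; the longest such is the gcd.
1078 = 2 × 7^2 × 11
1274 = 2 × 7^2 × 13
364 = 2^2 × 7 × 13
gcd(1078, 1274, 364) = 2 × 7 = 14.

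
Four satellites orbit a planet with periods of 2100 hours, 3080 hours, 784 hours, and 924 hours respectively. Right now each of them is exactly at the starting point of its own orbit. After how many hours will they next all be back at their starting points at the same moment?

646800 hours

They coincide at every common multiple of the periods; the first is the LCM.
2100 = 2^2 × 3 × 5^2 × 7
3080 = 2^3 × 5 × 7 × 11
784 = 2^4 × 7^2
924 = 2^2 × 3 × 7 × 11
LCM(2100, 3080, 784, 924) = 2^4 × 3 × 5^2 × 7^2 × 11 = 646800.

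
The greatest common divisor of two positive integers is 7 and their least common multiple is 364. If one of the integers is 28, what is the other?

91

For two integers, gcd × lcm = product, so the other is (7 × 364) / 28 = 2548 / 28 = 91.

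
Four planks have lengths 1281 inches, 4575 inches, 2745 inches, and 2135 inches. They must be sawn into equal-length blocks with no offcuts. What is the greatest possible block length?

61 inches

The block length must divide every plank, so the greatest is gcd(1281, 4575, 2745, 2135).
1281 = 3 × 7 × 61
4575 = 3 × 5^2 × 61
2745 = 3^2 × 5 × 61
2135 = 5 × 7 × 61
gcd(1281, 4575, 2745, 2135) = 61.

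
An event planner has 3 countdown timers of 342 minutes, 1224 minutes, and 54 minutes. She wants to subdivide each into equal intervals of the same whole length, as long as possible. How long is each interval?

18 minutes

The interval must divide each timer length; the longest such is the gcd.
342 = 2 × 3^2 × 19
1224 = 2^3 × 3^2 × 17
54 = 2 × 3^3
gcd(342, 1224, 54) = 2 × 3^2 = 18.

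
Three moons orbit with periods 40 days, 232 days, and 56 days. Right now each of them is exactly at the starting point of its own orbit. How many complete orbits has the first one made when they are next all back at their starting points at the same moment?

All finish a whole number of cycles simultaneously at t = LCM of the periods.
40 = 2^3 × 5
232 = 2^3 × 29
56 = 2^3 × 7
LCM(40, 232, 56) = 2^3 × 5 × 7 × 29 = 8120.
Orbits for period 40: 8120 / 40 = 203.

203 orbits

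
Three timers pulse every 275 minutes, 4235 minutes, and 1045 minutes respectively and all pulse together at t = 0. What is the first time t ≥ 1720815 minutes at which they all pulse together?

2011625 minutes

Joint pulses occur at multiples of LCM(275, 4235, 1045).
275 = 5^2 × 11
4235 = 5 × 7 × 11^2
1045 = 5 × 11 × 19
LCM(275, 4235, 1045) = 5^2 × 7 × 11^2 × 19 = 402325.
Smallest multiple of 402325 that is ≥ 1720815: ⌈1720815/402325⌉ × 402325 = 5 × 402325 = 2011625.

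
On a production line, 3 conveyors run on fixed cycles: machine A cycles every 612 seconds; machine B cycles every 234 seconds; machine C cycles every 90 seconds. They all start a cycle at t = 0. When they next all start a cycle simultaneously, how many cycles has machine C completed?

442 cycles

All finish a whole number of cycles simultaneously at t = LCM of the periods.
612 = 2^2 × 3^2 × 17
234 = 2 × 3^2 × 13
90 = 2 × 3^2 × 5
LCM(612, 234, 90) = 2^2 × 3^2 × 5 × 13 × 17 = 39780.
Cycles for period 90: 39780 / 90 = 442.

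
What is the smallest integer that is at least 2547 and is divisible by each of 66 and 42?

2772

The integer must be a common multiple of 66 and 42, so a multiple of their LCM.
66 = 2 × 3 × 11
42 = 2 × 3 × 7
LCM(66, 42) = 2 × 3 × 7 × 11 = 462.
Smallest multiple of 462 that is ≥ 2547: ⌈2547/462⌉ × 462 = 6 × 462 = 2772.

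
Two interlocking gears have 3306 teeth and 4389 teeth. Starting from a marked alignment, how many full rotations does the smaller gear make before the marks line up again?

They are all back at their starting positions together after one LCM of the periods.
3306 = 2 × 3 × 19 × 29
4389 = 3 × 7 × 11 × 19
LCM(3306, 4389) = 2 × 3 × 7 × 11 × 19 × 29 = 254562.
Rotations for period 3306: 254562 / 3306 = 77.

77 rotations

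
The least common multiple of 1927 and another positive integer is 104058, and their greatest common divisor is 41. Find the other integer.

gcd × lcm = product of the two integers, so the other integer is (41 × 104058) / 1927 = 2214.

2214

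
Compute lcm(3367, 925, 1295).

84175

3367 = 7 × 13 × 37
925 = 5^2 × 37
1295 = 5 × 7 × 37
LCM(3367, 925, 1295) = 5^2 × 7 × 13 × 37 = 84175.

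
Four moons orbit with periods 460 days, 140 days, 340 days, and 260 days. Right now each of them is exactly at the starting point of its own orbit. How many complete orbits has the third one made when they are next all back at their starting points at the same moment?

The first common completion time is the LCM of the periods.
460 = 2^2 × 5 × 23
140 = 2^2 × 5 × 7
340 = 2^2 × 5 × 17
260 = 2^2 × 5 × 13
LCM(460, 140, 340, 260) = 2^2 × 5 × 7 × 13 × 17 × 23 = 711620.
Orbits for period 340: 711620 / 340 = 2093.

2093 orbits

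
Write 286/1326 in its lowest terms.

286 = 2 × 11 × 13
1326 = 2 × 3 × 13 × 17
gcd(286, 1326) = 2 × 13 = 26.
Divide numerator and denominator by 26: 286/1326 = 11/51.

11/51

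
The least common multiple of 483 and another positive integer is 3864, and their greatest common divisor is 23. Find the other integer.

184

gcd × lcm = product of the two integers, so the other integer is (23 × 3864) / 483 = 184.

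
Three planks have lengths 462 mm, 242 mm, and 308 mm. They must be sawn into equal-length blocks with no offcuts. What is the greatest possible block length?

22 mm

This is the greatest common divisor of 462, 242, and 308.
462 = 2 × 3 × 7 × 11
242 = 2 × 11^2
308 = 2^2 × 7 × 11
gcd(462, 242, 308) = 2 × 11 = 22.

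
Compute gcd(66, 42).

66 = 2 × 3 × 11
42 = 2 × 3 × 7
gcd(66, 42) = 2 × 3 = 6.

6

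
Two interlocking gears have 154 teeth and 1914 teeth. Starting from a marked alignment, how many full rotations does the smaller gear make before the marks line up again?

All finish a whole number of cycles simultaneously at t = LCM of the periods.
154 = 2 × 7 × 11
1914 = 2 × 3 × 11 × 29
LCM(154, 1914) = 2 × 3 × 7 × 11 × 29 = 13398.
Rotations for period 154: 13398 / 154 = 87.

87 rotations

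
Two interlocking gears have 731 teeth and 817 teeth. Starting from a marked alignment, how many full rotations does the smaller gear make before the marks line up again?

All finish a whole number of cycles simultaneously at t = LCM of the periods.
731 = 17 × 43
817 = 19 × 43
LCM(731, 817) = 17 × 19 × 43 = 13889.
Rotations for period 731: 13889 / 731 = 19.

19 rotations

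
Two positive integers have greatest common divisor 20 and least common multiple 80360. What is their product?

For any two positive integers, gcd × lcm = product = 20 × 80360 = 1607200.

1607200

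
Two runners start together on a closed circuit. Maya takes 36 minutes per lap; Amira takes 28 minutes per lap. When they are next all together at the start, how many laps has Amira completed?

The first common completion time is the LCM of the periods.
36 = 2^2 × 3^2
28 = 2^2 × 7
LCM(36, 28) = 2^2 × 3^2 × 7 = 252.
Laps for period 28: 252 / 28 = 9.

9 laps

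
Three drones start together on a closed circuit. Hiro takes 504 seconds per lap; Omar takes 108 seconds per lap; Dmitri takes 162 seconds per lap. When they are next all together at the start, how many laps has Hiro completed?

They are all back at their starting positions together after one LCM of the periods.
504 = 2^3 × 3^2 × 7
108 = 2^2 × 3^3
162 = 2 × 3^4
LCM(504, 108, 162) = 2^3 × 3^4 × 7 = 4536.
Laps for period 504: 4536 / 504 = 9.

9 laps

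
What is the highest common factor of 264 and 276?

12

264 = 2^3 × 3 × 11
276 = 2^2 × 3 × 23
gcd(264, 276) = 2^2 × 3 = 12.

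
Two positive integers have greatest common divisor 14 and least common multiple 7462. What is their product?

For any two positive integers, gcd × lcm = product = 14 × 7462 = 104468.

104468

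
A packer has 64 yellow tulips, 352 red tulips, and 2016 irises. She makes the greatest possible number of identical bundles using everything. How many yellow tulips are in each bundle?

2

Number of bundles = gcd(64, 352, 2016).
64 = 2^6
352 = 2^5 × 11
2016 = 2^5 × 3^2 × 7
gcd(64, 352, 2016) = 2^5 = 32.
yellow tulips per bundle = 64 / 32 = 2.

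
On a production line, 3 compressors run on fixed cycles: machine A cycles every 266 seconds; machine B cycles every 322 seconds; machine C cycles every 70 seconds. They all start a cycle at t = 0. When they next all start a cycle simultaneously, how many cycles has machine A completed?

The first common completion time is the LCM of the periods.
266 = 2 × 7 × 19
322 = 2 × 7 × 23
70 = 2 × 5 × 7
LCM(266, 322, 70) = 2 × 5 × 7 × 19 × 23 = 30590.
Cycles for period 266: 30590 / 266 = 115.

115 cycles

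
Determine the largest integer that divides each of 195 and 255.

195 = 3 × 5 × 13
255 = 3 × 5 × 17
gcd(195, 255) = 3 × 5 = 15.

15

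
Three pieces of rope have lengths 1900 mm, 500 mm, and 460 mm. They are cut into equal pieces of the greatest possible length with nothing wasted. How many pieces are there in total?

Piece length = gcd(1900, 500, 460).
1900 = 2^2 × 5^2 × 19
500 = 2^2 × 5^3
460 = 2^2 × 5 × 23
gcd(1900, 500, 460) = 2^2 × 5 = 20.
Total pieces = 1900/20 + 500/20 + 460/20 = 95 + 25 + 23 = 143.

143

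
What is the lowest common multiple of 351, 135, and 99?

19305

351 = 3^3 × 13
135 = 3^3 × 5
99 = 3^2 × 11
LCM(351, 135, 99) = 3^3 × 5 × 11 × 13 = 19305.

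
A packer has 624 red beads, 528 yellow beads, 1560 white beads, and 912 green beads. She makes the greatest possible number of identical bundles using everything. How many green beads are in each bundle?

38

Number of bundles = gcd(624, 528, 1560, 912).
624 = 2^4 × 3 × 13
528 = 2^4 × 3 × 11
1560 = 2^3 × 3 × 5 × 13
912 = 2^4 × 3 × 19
gcd(624, 528, 1560, 912) = 2^3 × 3 = 24.
green beads per bundle = 912 / 24 = 38.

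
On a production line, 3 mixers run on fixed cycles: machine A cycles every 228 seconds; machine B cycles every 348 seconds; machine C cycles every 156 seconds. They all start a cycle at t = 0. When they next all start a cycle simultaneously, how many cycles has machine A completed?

They are all back at their starting positions together after one LCM of the periods.
228 = 2^2 × 3 × 19
348 = 2^2 × 3 × 29
156 = 2^2 × 3 × 13
LCM(228, 348, 156) = 2^2 × 3 × 13 × 19 × 29 = 85956.
Cycles for period 228: 85956 / 228 = 377.

377 cycles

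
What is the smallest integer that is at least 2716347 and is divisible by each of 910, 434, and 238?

2877420

The integer must be a common multiple of 910, 434, and 238, so a multiple of their LCM.
910 = 2 × 5 × 7 × 13
434 = 2 × 7 × 31
238 = 2 × 7 × 17
LCM(910, 434, 238) = 2 × 5 × 7 × 13 × 17 × 31 = 479570.
Smallest multiple of 479570 that is ≥ 2716347: ⌈2716347/479570⌉ × 479570 = 6 × 479570 = 2877420.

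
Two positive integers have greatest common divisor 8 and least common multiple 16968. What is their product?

135744

For any two positive integers, gcd × lcm = product = 8 × 16968 = 135744.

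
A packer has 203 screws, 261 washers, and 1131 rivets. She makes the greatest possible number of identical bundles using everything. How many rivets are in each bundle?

Number of bundles = gcd(203, 261, 1131).
203 = 7 × 29
261 = 3^2 × 29
1131 = 3 × 13 × 29
gcd(203, 261, 1131) = 29.
rivets per bundle = 1131 / 29 = 39.

39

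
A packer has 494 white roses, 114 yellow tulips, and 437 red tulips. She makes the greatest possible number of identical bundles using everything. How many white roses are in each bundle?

Number of bundles = gcd(494, 114, 437).
494 = 2 × 13 × 19
114 = 2 × 3 × 19
437 = 19 × 23
gcd(494, 114, 437) = 19.
white roses per bundle = 494 / 19 = 26.

26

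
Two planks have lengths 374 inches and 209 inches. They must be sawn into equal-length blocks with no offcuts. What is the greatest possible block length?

11 inches

This is the greatest common divisor of 374 and 209.
374 = 2 × 11 × 17
209 = 11 × 19
gcd(374, 209) = 11.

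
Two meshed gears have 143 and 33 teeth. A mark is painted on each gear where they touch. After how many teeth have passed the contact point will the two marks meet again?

429 teeth

The first simultaneous occurrence is after LCM of the individual periods.
143 = 11 × 13
33 = 3 × 11
LCM(143, 33) = 3 × 11 × 13 = 429.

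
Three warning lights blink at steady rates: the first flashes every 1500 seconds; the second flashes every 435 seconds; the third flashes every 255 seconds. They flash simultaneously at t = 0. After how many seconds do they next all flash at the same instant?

739500 seconds

We need the least common multiple of the intervals.
1500 = 2^2 × 3 × 5^3
435 = 3 × 5 × 29
255 = 3 × 5 × 17
LCM(1500, 435, 255) = 2^2 × 3 × 5^3 × 17 × 29 = 739500.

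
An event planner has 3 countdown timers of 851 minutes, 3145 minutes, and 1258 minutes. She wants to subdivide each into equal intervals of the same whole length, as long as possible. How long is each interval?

The interval must divide each timer length; the longest such is the gcd.
851 = 23 × 37
3145 = 5 × 17 × 37
1258 = 2 × 17 × 37
gcd(851, 3145, 1258) = 37.

37 minutes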